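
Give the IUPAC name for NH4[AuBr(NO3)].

ammonium bromonitratoaurate(I)

The 1 ammonium counter-ion carries a total charge of +1, so each complex ion is 1−.
Ligand charges: 1×nitrato (-1 each), 1×bromo (-1 each); total -2. So Au + (-2) = 1−, giving Au = +1.
The complex ion is anionic, so gold takes the -ate form aurate(I).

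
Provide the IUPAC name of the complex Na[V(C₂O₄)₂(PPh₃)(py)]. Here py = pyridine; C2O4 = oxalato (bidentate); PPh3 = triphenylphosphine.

The 1 sodium counter-ion carries a total charge of +1, so each complex ion is 1−.
Ligand charges: 1×pyridine (neutral), 2×oxalato (-2 each), 1×triphenylphosphine (neutral); total -4. So V + (-4) = 1−, giving V = +3.
Ligands are named alphabetically: oxalato before pyridine before triphenylphosphine.
The complex ion is anionic, so vanadium takes the -ate form vanadate(III).

sodium dioxalato(pyridine)(triphenylphosphine)vanadate(III)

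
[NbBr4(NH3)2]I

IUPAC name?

The 1 iodide counter-ion carries a total charge of -1, so each complex ion is 1+.
Ligand charges: 2×ammine (neutral), 4×bromo (-1 each); total -4. So Nb + (-4) = 1+, giving Nb = +5.
Ligands are named alphabetically: ammine before bromo.

diamminetetrabromoniobium(V) iodide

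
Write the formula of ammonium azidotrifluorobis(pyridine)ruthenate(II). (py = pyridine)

(NH4)2[RuF3(N3)(py)2]

Ligands: 2 pyridine (py, neutral), 1 azido (N3, -1), 3 fluoro (F, -1). Ligand charge sum = -4.
Charge balance with ammonium (+1) requires 1 complex ion per 2 ammonium.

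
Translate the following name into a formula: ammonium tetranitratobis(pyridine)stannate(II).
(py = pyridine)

(NH4)2[Sn(NO3)4(py)2]

Ligands: 4 nitrato (NO3, -1), 2 pyridine (py, neutral). Ligand charge sum = -4.
With Sn in oxidation state +2, the complex ion is [Sn...]^2−.
Charge balance with ammonium (+1) requires 1 complex ion per 2 ammonium.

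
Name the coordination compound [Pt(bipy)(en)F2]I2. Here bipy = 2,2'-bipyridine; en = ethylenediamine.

(2,2'-bipyridine)(ethylenediamine)difluoroplatinum(IV) iodide

The 2 iodide counter-ions carry a total charge of -2, so each complex ion is 2+.
Ligand charges: 2×fluoro (-1 each), 1×2,2'-bipyridine (neutral), 1×ethylenediamine (neutral); total -2. So Pt + (-2) = 2+, giving Pt = +4.
Ligands are named alphabetically: bipyridine before ethylenediamine before fluoro.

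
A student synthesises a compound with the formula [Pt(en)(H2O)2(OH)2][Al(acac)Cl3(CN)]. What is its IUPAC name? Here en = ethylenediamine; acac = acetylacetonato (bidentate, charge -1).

diaqua(ethylenediamine)dihydroxoplatinum(IV) (acetylacetonato)trichlorocyanoaluminate(III)

Both ions are complex: the cation is named first with the plain metal name, the anion second with the -ate form; each ion's ligands are alphabetised independently.
Aluminium is always +3 in its complexes; the anion's ligand charges sum to -5, so the complex anion is 2−.
A 1:1 salt means the cation carries the equal and opposite charge, 2+.
Cation: ligand charges sum to -2; for the ion to be 2+, Pt = +4.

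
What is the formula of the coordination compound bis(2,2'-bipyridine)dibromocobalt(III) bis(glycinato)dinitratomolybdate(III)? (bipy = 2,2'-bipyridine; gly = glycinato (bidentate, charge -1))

[Co(bipy)2Br2][Mo(gly)2(NO3)2]

Cation [Co…]: ligand charges -2, Co(III) ⇒ ion charge 1+.
Anion [Mo…]: ligand charges -4, Mo(III) ⇒ ion charge 1−.
One 1+ cation balances one 1− anion.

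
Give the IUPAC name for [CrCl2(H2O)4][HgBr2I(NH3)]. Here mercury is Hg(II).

tetraaquadichlorochromium(III) amminedibromoiodomercurate(II)

Both ions are complex: the cation is named first with the plain metal name, the anion second with the -ate form; each ion's ligands are alphabetised independently.
Hg is given as +2; the anion's ligand charges sum to -3, so the complex anion is 1−.
A 1:1 salt means the cation carries the equal and opposite charge, 1+.
Cation: ligand charges sum to -2; for the ion to be 1+, Cr = +3.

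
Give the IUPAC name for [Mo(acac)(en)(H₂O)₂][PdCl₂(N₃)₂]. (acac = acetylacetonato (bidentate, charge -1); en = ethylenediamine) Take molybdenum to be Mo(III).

Mo is given as +3; the cation's ligand charges sum to -1, so the complex cation is 2+.
A 1:1 salt means the anion carries the equal and opposite charge, 2−.
Anion: ligand charges sum to -4; for the ion to be 2−, Pd = +2.

(acetylacetonato)diaqua(ethylenediamine)molybdenum(III) diazidodichloropalladate(II)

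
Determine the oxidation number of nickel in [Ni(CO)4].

0

No counter-ion: the bracketed complex is neutral.
Ligand charges: 4×CO neutral; sum 0.
Ni + (0) = 0 ⇒ Ni is 0.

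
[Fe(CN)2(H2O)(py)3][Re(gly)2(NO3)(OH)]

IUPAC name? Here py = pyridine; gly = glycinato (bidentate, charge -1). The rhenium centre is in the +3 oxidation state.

aquadicyanotris(pyridine)iron(III) bis(glycinato)hydroxonitratorhenate(III)

Re is given as +3; the anion's ligand charges sum to -4, so the complex anion is 1−.
A 1:1 salt means the cation carries the equal and opposite charge, 1+.
Cation: ligand charges sum to -2; for the ion to be 1+, Fe = +3.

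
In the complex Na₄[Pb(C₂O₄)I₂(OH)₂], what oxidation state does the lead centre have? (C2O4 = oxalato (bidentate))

+2

4 sodium outside the brackets (+1 each) → the complex ion is 4−.
Ligand charges: 1×C2O4 = -2; 2×OH = -2; 2×I = -2; sum -6.
Pb + (-6) = 4− ⇒ Pb is +2.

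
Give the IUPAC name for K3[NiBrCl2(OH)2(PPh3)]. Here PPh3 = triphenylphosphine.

The 3 potassium counter-ions carry a total charge of +3, so each complex ion is 3−.
Ligand charges: 2×chloro (-1 each), 1×bromo (-1 each), 2×hydroxo (-1 each), 1×triphenylphosphine (neutral); total -5. So Ni + (-5) = 3−, giving Ni = +2.
Ligands are named alphabetically: bromo before chloro before hydroxo before triphenylphosphine.
The complex ion is anionic, so nickel takes the -ate form nickelate(II).

potassium bromodichlorodihydroxo(triphenylphosphine)nickelate(II)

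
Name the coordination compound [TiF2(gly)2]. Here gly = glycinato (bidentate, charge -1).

difluorobis(glycinato)titanium(IV)

There is no counter-ion, so the complex is neutral overall.
Ligand charges: 2×glycinato (-1 each), 2×fluoro (-1 each); total -4. So Ti + (-4) = 0, giving Ti = +4.
Ligands are named alphabetically: fluoro before glycinato.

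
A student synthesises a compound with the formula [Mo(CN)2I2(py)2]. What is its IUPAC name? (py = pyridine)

dicyanodiiodobis(pyridine)molybdenum(IV)

There is no counter-ion, so the complex is neutral overall.
Ligand charges: 2×pyridine (neutral), 2×iodo (-1 each), 2×cyano (-1 each); total -4. So Mo + (-4) = 0, giving Mo = +4.
Ligands are named alphabetically: cyano before iodo before pyridine.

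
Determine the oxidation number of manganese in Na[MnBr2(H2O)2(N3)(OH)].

1 sodium outside the brackets (+1 each) → the complex ion is 1−.
Ligand charges: 2×H2O neutral; 1×N3 = -1; 2×Br = -2; 1×OH = -1; sum -4.
Mn + (-4) = 1− ⇒ Mn is +3.

+3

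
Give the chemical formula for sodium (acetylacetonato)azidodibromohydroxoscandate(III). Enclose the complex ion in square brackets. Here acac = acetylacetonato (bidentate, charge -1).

Na2[Sc(acac)Br2(N3)(OH)]

Ligands: 1 acetylacetonato (acac, -1), 2 bromo (Br, -1), 1 hydroxo (OH, -1), 1 azido (N3, -1). Ligand charge sum = -5.
With Sc in oxidation state +3, the complex ion is [Sc...]^2−.
Charge balance with sodium (+1) requires 1 complex ion per 2 sodium.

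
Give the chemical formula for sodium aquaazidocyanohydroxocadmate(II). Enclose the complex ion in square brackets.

Na[Cd(CN)(H2O)(N3)(OH)]

Ligands: 1 hydroxo (OH, -1), 1 azido (N3, -1), 1 aqua (H2O, neutral), 1 cyano (CN, -1). Ligand charge sum = -3.
Charge balance with sodium (+1) requires 1 complex ion per 1 sodium.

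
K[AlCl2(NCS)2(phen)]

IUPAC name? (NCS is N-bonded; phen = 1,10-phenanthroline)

The 1 potassium counter-ion carries a total charge of +1, so each complex ion is 1−.
Ligand charges: 2×isothiocyanato (-1 each), 2×chloro (-1 each), 1×1,10-phenanthroline (neutral); total -4. So Al + (-4) = 1−, giving Al = +3.
Ligands are named alphabetically: chloro before isothiocyanato before phenanthroline.
The complex ion is anionic, so aluminium takes the -ate form aluminate(III).

potassium dichlorodiisothiocyanato(1,10-phenanthroline)aluminate(III)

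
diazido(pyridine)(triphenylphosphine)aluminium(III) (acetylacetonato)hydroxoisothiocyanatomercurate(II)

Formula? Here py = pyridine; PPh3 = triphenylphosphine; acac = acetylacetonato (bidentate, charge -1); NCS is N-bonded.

[Al(N3)2(PPh3)(py)][Hg(acac)(NCS)(OH)]

Cation [Al…]: ligand charges -2, Al(III) ⇒ ion charge 1+.
Anion [Hg…]: ligand charges -3, Hg(II) ⇒ ion charge 1−.
One 1+ cation balances one 1− anion.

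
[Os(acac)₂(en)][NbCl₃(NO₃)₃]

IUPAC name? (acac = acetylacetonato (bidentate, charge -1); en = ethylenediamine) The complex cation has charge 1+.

Both ions are complex: the cation is named first with the plain metal name, the anion second with the -ate form; each ion's ligands are alphabetised independently.
The complex cation is given as 1+; its ligand charges sum to -2, so Os = +3.
A 1:1 salt means the anion carries the equal and opposite charge, 1−.
Anion: ligand charges sum to -6; for the ion to be 1−, Nb = +5.

bis(acetylacetonato)(ethylenediamine)osmium(III) trichlorotrinitratoniobate(V)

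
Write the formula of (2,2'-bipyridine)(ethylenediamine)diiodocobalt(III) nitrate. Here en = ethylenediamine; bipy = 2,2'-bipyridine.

[Co(bipy)(en)I2]NO3

Ligands: 1 ethylenediamine (en, neutral), 2 iodo (I, -1), 1 2,2'-bipyridine (bipy, neutral). Ligand charge sum = -2.
Charge balance with nitrate (-1) requires 1 complex ion per 1 nitrate.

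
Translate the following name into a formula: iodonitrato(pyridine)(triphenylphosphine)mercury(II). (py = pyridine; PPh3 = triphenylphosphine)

[HgI(NO3)(PPh3)(py)]

Ligands: 1 pyridine (py, neutral), 1 nitrato (NO3, -1), 1 triphenylphosphine (PPh3, neutral), 1 iodo (I, -1). Ligand charge sum = -2.
With Hg in oxidation state +2, the complex ion is [Hg...].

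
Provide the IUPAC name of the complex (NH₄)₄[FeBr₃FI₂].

ammonium tribromofluorodiiodoferrate(II)

The 4 ammonium counter-ions carry a total charge of +4, so each complex ion is 4−.
Ligand charges: 2×iodo (-1 each), 1×fluoro (-1 each), 3×bromo (-1 each); total -6. So Fe + (-6) = 4−, giving Fe = +2.
Ligands are named alphabetically: bromo before fluoro before iodo.
The complex ion is anionic, so iron takes the -ate form ferrate(II).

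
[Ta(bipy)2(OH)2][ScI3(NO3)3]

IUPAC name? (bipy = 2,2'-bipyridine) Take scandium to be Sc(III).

bis(2,2'-bipyridine)dihydroxotantalum(V) triiodotrinitratoscandate(III)

Both ions are complex: the cation is named first with the plain metal name, the anion second with the -ate form; each ion's ligands are alphabetised independently.
Sc is given as +3; the anion's ligand charges sum to -6, so the complex anion is 3−.
A 1:1 salt means the cation carries the equal and opposite charge, 3+.
Cation: ligand charges sum to -2; for the ion to be 3+, Ta = +5.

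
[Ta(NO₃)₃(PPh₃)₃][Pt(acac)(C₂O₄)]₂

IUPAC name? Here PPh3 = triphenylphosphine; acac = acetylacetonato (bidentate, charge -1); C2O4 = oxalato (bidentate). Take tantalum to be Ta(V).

trinitratotris(triphenylphosphine)tantalum(V) (acetylacetonato)oxalatoplatinate(II)

Both ions are complex: the cation is named first with the plain metal name, the anion second with the -ate form; each ion's ligands are alphabetised independently.
Ta is given as +5; the cation's ligand charges sum to -3, so the complex cation is 2+.
With 2 anions per cation, each anion must be 2/2 = 1−.
Anion: ligand charges sum to -3; for the ion to be 1−, Pt = +2.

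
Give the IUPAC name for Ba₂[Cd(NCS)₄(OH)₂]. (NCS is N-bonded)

barium dihydroxotetraisothiocyanatocadmate(II)

The 2 barium counter-ions carry a total charge of +4, so each complex ion is 4−.
Ligand charges: 2×hydroxo (-1 each), 4×isothiocyanato (-1 each); total -6. So Cd + (-6) = 4−, giving Cd = +2.
Ligands are named alphabetically: hydroxo before isothiocyanato.
The complex ion is anionic, so cadmium takes the -ate form cadmate(II).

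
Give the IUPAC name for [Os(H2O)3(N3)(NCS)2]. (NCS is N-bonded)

There is no counter-ion, so the complex is neutral overall.
Ligand charges: 3×aqua (neutral), 1×azido (-1 each), 2×isothiocyanato (-1 each); total -3. So Os + (-3) = 0, giving Os = +3.
Ligands are named alphabetically: aqua before azido before isothiocyanato.

triaquaazidodiisothiocyanatoosmium(III)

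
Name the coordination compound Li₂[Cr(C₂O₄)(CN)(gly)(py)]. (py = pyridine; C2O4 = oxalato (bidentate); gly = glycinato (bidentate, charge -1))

lithium cyano(glycinato)oxalato(pyridine)chromate(II)

The 2 lithium counter-ions carry a total charge of +2, so each complex ion is 2−.
Ligand charges: 1×pyridine (neutral), 1×cyano (-1 each), 1×oxalato (-2 each), 1×glycinato (-1 each); total -4. So Cr + (-4) = 2−, giving Cr = +2.
Ligands are named alphabetically: cyano before glycinato before oxalato before pyridine.
The complex ion is anionic, so chromium takes the -ate form chromate(II).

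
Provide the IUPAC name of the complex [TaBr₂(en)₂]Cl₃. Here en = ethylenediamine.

dibromobis(ethylenediamine)tantalum(V) chloride

The 3 chloride counter-ions carry a total charge of -3, so each complex ion is 3+.
Ligand charges: 2×ethylenediamine (neutral), 2×bromo (-1 each); total -2. So Ta + (-2) = 3+, giving Ta = +5.
Ligands are named alphabetically: bromo before ethylenediamine.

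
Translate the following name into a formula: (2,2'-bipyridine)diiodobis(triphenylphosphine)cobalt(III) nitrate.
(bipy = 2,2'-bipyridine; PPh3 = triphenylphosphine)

Ligands: 2 iodo (I, -1), 1 2,2'-bipyridine (bipy, neutral), 2 triphenylphosphine (PPh3, neutral). Ligand charge sum = -2.
With Co in oxidation state +3, the complex ion is [Co...]^1+.
Charge balance with nitrate (-1) requires 1 complex ion per 1 nitrate.

[Co(bipy)I2(PPh3)2]NO3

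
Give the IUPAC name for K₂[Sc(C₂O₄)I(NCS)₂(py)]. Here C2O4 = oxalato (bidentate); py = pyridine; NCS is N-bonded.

potassium iododiisothiocyanatooxalato(pyridine)scandate(III)

The 2 potassium counter-ions carry a total charge of +2, so each complex ion is 2−.
Ligand charges: 1×oxalato (-2 each), 1×iodo (-1 each), 1×pyridine (neutral), 2×isothiocyanato (-1 each); total -5. So Sc + (-5) = 2−, giving Sc = +3.
The complex ion is anionic, so scandium takes the -ate form scandate(III).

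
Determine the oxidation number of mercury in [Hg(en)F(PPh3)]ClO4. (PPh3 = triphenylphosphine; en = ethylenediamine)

1 perchlorate outside the brackets (-1 each) → the complex ion is 1+.
Ligand charges: 1×F = -1; 1×PPh3 neutral; 1×en neutral; sum -1.
Hg + (-1) = 1+ ⇒ Hg is +2.

+2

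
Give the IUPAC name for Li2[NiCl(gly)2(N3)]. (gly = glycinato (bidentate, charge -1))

lithium azidochlorobis(glycinato)nickelate(II)

The 2 lithium counter-ions carry a total charge of +2, so each complex ion is 2−.
Ligand charges: 2×glycinato (-1 each), 1×azido (-1 each), 1×chloro (-1 each); total -4. So Ni + (-4) = 2−, giving Ni = +2.
Ligands are named alphabetically: azido before chloro before glycinato.
The complex ion is anionic, so nickel takes the -ate form nickelate(II).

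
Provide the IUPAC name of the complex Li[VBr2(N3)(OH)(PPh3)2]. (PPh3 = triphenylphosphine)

lithium azidodibromohydroxobis(triphenylphosphine)vanadate(III)

The 1 lithium counter-ion carries a total charge of +1, so each complex ion is 1−.
Ligand charges: 1×hydroxo (-1 each), 2×triphenylphosphine (neutral), 2×bromo (-1 each), 1×azido (-1 each); total -4. So V + (-4) = 1−, giving V = +3.
Ligands are named alphabetically: azido before bromo before hydroxo before triphenylphosphine.
The complex ion is anionic, so vanadium takes the -ate form vanadate(III).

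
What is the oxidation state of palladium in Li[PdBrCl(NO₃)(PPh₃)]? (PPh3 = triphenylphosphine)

+2

1 lithium outside the brackets (+1 each) → the complex ion is 1−.
Ligand charges: 1×PPh3 neutral; 1×Cl = -1; 1×Br = -1; 1×NO3 = -1; sum -3.
Pd + (-3) = 1− ⇒ Pd is +2.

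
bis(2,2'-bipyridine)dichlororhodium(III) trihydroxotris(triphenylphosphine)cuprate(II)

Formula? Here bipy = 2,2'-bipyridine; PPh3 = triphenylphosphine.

[Rh(bipy)2Cl2][Cu(OH)3(PPh3)3]

Cation [Rh…]: ligand charges -2, Rh(III) ⇒ ion charge 1+.
Anion [Cu…]: ligand charges -3, Cu(II) ⇒ ion charge 1−.
One 1+ cation balances one 1− anion.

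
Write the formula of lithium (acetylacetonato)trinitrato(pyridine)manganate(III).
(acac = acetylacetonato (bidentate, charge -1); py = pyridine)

Li[Mn(acac)(NO3)3(py)]

Ligands: 3 nitrato (NO3, -1), 1 acetylacetonato (acac, -1), 1 pyridine (py, neutral). Ligand charge sum = -4.
Charge balance with lithium (+1) requires 1 complex ion per 1 lithium.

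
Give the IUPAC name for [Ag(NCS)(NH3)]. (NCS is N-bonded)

ammineisothiocyanatosilver(I)

There is no counter-ion, so the complex is neutral overall.
Ligand charges: 1×isothiocyanato (-1 each), 1×ammine (neutral); total -1. So Ag + (-1) = 0, giving Ag = +1.
Ligands are named alphabetically: ammine before isothiocyanato.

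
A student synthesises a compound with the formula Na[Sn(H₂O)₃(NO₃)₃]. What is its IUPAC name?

The 1 sodium counter-ion carries a total charge of +1, so each complex ion is 1−.
Ligand charges: 3×aqua (neutral), 3×nitrato (-1 each); total -3. So Sn + (-3) = 1−, giving Sn = +2.
The complex ion is anionic, so tin takes the -ate form stannate(II).

sodium triaquatrinitratostannate(II)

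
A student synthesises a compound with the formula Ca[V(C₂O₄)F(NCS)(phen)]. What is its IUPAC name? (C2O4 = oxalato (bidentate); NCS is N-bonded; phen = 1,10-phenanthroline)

The 1 calcium counter-ion carries a total charge of +2, so each complex ion is 2−.
Ligand charges: 1×oxalato (-2 each), 1×isothiocyanato (-1 each), 1×1,10-phenanthroline (neutral), 1×fluoro (-1 each); total -4. So V + (-4) = 2−, giving V = +2.
Ligands are named alphabetically: fluoro before isothiocyanato before oxalato before phenanthroline.
The complex ion is anionic, so vanadium takes the -ate form vanadate(II).

calcium fluoroisothiocyanatooxalato(1,10-phenanthroline)vanadate(II)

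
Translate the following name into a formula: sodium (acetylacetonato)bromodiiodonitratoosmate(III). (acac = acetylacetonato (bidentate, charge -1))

Na2[Os(acac)BrI2(NO3)]

Ligands: 2 iodo (I, -1), 1 acetylacetonato (acac, -1), 1 nitrato (NO3, -1), 1 bromo (Br, -1). Ligand charge sum = -5.
Charge balance with sodium (+1) requires 1 complex ion per 2 sodium.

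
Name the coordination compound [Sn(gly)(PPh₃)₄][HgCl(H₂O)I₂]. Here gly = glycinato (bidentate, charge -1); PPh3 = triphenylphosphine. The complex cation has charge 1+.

The complex cation is given as 1+; its ligand charges sum to -1, so Sn = +2.
A 1:1 salt means the anion carries the equal and opposite charge, 1−.
Anion: ligand charges sum to -3; for the ion to be 1−, Hg = +2.

(glycinato)tetrakis(triphenylphosphine)tin(II) aquachlorodiiodomercurate(II)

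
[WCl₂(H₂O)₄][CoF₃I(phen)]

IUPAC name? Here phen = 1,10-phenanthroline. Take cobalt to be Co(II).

tetraaquadichlorotungsten(IV) trifluoroiodo(1,10-phenanthroline)cobaltate(II)

Both ions are complex: the cation is named first with the plain metal name, the anion second with the -ate form; each ion's ligands are alphabetised independently.
Co is given as +2; the anion's ligand charges sum to -4, so the complex anion is 2−.
A 1:1 salt means the cation carries the equal and opposite charge, 2+.
Cation: ligand charges sum to -2; for the ion to be 2+, W = +4.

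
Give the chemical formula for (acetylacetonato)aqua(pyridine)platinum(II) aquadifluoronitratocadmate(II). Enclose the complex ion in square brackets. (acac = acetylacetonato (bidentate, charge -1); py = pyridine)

Cation [Pt…]: ligand charges -1, Pt(II) ⇒ ion charge 1+.
Anion [Cd…]: ligand charges -3, Cd(II) ⇒ ion charge 1−.

[Pt(acac)(H2O)(py)][CdF2(H2O)(NO3)]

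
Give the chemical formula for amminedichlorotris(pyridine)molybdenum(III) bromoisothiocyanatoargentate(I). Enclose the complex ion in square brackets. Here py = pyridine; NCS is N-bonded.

[MoCl2(NH3)(py)3][AgBr(NCS)]

Cation [Mo…]: ligand charges -2, Mo(III) ⇒ ion charge 1+.
Anion [Ag…]: ligand charges -2, Ag(I) ⇒ ion charge 1−.
One 1+ cation balances one 1− anion.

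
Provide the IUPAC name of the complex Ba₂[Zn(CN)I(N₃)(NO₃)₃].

barium azidocyanoiodotrinitratozincate(II)

The 2 barium counter-ions carry a total charge of +4, so each complex ion is 4−.
Ligand charges: 1×azido (-1 each), 1×cyano (-1 each), 1×iodo (-1 each), 3×nitrato (-1 each); total -6. So Zn + (-6) = 4−, giving Zn = +2.
Ligands are named alphabetically: azido before cyano before iodo before nitrato.
The complex ion is anionic, so zinc takes the -ate form zincate(II).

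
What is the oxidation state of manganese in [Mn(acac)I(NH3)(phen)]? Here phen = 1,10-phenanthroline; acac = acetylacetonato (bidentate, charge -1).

No counter-ion: the bracketed complex is neutral.
Ligand charges: 1×NH3 neutral; 1×phen neutral; 1×acac = -1; 1×I = -1; sum -2.
Mn + (-2) = 0 ⇒ Mn is +2.

+2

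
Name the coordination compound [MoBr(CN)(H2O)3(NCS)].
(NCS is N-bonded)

triaquabromocyanoisothiocyanatomolybdenum(III)

There is no counter-ion, so the complex is neutral overall.
Ligand charges: 3×aqua (neutral), 1×isothiocyanato (-1 each), 1×cyano (-1 each), 1×bromo (-1 each); total -3. So Mo + (-3) = 0, giving Mo = +3.
Ligands are named alphabetically: aqua before bromo before cyano before isothiocyanato.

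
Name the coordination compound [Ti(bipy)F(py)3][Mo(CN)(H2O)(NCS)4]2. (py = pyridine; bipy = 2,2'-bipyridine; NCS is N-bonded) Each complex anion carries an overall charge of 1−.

(2,2'-bipyridine)fluorotris(pyridine)titanium(III) aquacyanotetraisothiocyanatomolybdate(IV)

Both ions are complex: the cation is named first with the plain metal name, the anion second with the -ate form; each ion's ligands are alphabetised independently.
The complex anion is given as 1−; its ligand charges sum to -5, so Mo = +4.
With 2 anions per cation, the cation must be 2×1 = 2+.
Cation: ligand charges sum to -1; for the ion to be 2+, Ti = +3.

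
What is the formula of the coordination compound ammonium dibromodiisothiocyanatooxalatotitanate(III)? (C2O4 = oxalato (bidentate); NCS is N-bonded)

(NH4)3[TiBr2(C2O4)(NCS)2]

Ligands: 1 oxalato (C2O4, -2), 2 bromo (Br, -1), 2 isothiocyanato (NCS, -1). Ligand charge sum = -6.
With Ti in oxidation state +3, the complex ion is [Ti...]^3−.
Charge balance with ammonium (+1) requires 1 complex ion per 3 ammonium.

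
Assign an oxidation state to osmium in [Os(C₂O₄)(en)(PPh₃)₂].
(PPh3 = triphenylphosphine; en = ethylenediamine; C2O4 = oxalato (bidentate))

No counter-ion: the bracketed complex is neutral.
Ligand charges: 2×PPh3 neutral; 1×en neutral; 1×C2O4 = -2; sum -2.
Os + (-2) = 0 ⇒ Os is +2.

+2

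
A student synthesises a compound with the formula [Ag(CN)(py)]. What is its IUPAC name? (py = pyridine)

There is no counter-ion, so the complex is neutral overall.
Ligand charges: 1×pyridine (neutral), 1×cyano (-1 each); total -1. So Ag + (-1) = 0, giving Ag = +1.
Ligands are named alphabetically: cyano before pyridine.

cyano(pyridine)silver(I)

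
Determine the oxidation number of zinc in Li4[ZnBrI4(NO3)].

+2

4 lithium outside the brackets (+1 each) → the complex ion is 4−.
Ligand charges: 1×Br = -1; 1×NO3 = -1; 4×I = -4; sum -6.
Zn + (-6) = 4− ⇒ Zn is +2.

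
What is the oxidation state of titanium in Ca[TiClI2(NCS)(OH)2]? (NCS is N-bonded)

1 calcium outside the brackets (+2 each) → the complex ion is 2−.
Ligand charges: 2×I = -2; 1×Cl = -1; 1×NCS = -1; 2×OH = -2; sum -6.
Ti + (-6) = 2− ⇒ Ti is +4.

+4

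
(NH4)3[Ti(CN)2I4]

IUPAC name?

The 3 ammonium counter-ions carry a total charge of +3, so each complex ion is 3−.
Ligand charges: 4×iodo (-1 each), 2×cyano (-1 each); total -6. So Ti + (-6) = 3−, giving Ti = +3.
Ligands are named alphabetically: cyano before iodo.
The complex ion is anionic, so titanium takes the -ate form titanate(III).

ammonium dicyanotetraiodotitanate(III)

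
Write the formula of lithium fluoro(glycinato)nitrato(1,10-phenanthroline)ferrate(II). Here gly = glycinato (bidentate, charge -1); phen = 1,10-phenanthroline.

Ligands: 1 glycinato (gly, -1), 1 fluoro (F, -1), 1 1,10-phenanthroline (phen, neutral), 1 nitrato (NO3, -1). Ligand charge sum = -3.
Charge balance with lithium (+1) requires 1 complex ion per 1 lithium.

Li[FeF(gly)(NO3)(phen)]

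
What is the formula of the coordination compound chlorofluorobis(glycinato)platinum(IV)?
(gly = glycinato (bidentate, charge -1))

[PtClF(gly)2]

Ligands: 2 glycinato (gly, -1), 1 chloro (Cl, -1), 1 fluoro (F, -1). Ligand charge sum = -4.
With Pt in oxidation state +4, the complex ion is [Pt...].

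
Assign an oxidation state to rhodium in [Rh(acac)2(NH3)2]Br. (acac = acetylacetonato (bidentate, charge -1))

1 bromide outside the brackets (-1 each) → the complex ion is 1+.
Ligand charges: 2×acac = -2; 2×NH3 neutral; sum -2.
Rh + (-2) = 1+ ⇒ Rh is +3.

+3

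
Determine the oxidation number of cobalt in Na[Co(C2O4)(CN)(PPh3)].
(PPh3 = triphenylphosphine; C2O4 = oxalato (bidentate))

1 sodium outside the brackets (+1 each) → the complex ion is 1−.
Ligand charges: 1×PPh3 neutral; 1×CN = -1; 1×C2O4 = -2; sum -3.
Co + (-3) = 1− ⇒ Co is +2.

+2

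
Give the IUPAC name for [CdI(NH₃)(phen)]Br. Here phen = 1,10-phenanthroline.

The 1 bromide counter-ion carries a total charge of -1, so each complex ion is 1+.
Ligand charges: 1×iodo (-1 each), 1×1,10-phenanthroline (neutral), 1×ammine (neutral); total -1. So Cd + (-1) = 1+, giving Cd = +2.
Ligands are named alphabetically: ammine before iodo before phenanthroline.

ammineiodo(1,10-phenanthroline)cadmium(II) bromide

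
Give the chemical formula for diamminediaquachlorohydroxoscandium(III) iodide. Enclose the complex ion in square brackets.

[ScCl(H2O)2(NH3)2(OH)]I

Ligands: 1 chloro (Cl, -1), 2 aqua (H2O, neutral), 2 ammine (NH3, neutral), 1 hydroxo (OH, -1). Ligand charge sum = -2.
Charge balance with iodide (-1) requires 1 complex ion per 1 iodide.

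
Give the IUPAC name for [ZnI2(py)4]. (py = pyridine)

There is no counter-ion, so the complex is neutral overall.
Ligand charges: 2×iodo (-1 each), 4×pyridine (neutral); total -2. So Zn + (-2) = 0, giving Zn = +2.
Ligands are named alphabetically: iodo before pyridine.

diiodotetrakis(pyridine)zinc(II)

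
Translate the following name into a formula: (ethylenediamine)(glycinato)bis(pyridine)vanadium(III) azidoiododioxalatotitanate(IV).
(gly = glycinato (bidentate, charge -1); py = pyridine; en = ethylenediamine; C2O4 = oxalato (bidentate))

Cation [V…]: ligand charges -1, V(III) ⇒ ion charge 2+.
Anion [Ti…]: ligand charges -6, Ti(IV) ⇒ ion charge 2−.
One 2+ cation balances one 2− anion.

[V(en)(gly)(py)2][Ti(C2O4)2I(N3)]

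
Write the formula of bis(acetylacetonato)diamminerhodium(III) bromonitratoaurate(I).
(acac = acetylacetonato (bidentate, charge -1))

Cation [Rh…]: ligand charges -2, Rh(III) ⇒ ion charge 1+.
Anion [Au…]: ligand charges -2, Au(I) ⇒ ion charge 1−.

[Rh(acac)2(NH3)2][AuBr(NO3)]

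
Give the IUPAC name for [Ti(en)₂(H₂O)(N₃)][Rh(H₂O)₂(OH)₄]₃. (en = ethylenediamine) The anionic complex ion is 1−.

The complex anion is given as 1−; its ligand charges sum to -4, so Rh = +3.
With 3 anions per cation, the cation must be 3×1 = 3+.
Cation: ligand charges sum to -1; for the ion to be 3+, Ti = +4.

aquaazidobis(ethylenediamine)titanium(IV) diaquatetrahydroxorhodate(III)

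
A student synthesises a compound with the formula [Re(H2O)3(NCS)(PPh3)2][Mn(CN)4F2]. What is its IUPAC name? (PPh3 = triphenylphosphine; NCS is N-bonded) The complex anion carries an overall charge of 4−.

triaquaisothiocyanatobis(triphenylphosphine)rhenium(V) tetracyanodifluoromanganate(II)

Both ions are complex: the cation is named first with the plain metal name, the anion second with the -ate form; each ion's ligands are alphabetised independently.
The complex anion is given as 4−; its ligand charges sum to -6, so Mn = +2.
A 1:1 salt means the cation carries the equal and opposite charge, 4+.
Cation: ligand charges sum to -1; for the ion to be 4+, Re = +5.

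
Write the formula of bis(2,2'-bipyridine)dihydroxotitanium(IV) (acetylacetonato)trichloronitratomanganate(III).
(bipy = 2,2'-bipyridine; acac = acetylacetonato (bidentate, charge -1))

Cation [Ti…]: ligand charges -2, Ti(IV) ⇒ ion charge 2+.
Anion [Mn…]: ligand charges -5, Mn(III) ⇒ ion charge 2−.
One 2+ cation balances one 2− anion.

[Ti(bipy)2(OH)2][Mn(acac)Cl3(NO3)]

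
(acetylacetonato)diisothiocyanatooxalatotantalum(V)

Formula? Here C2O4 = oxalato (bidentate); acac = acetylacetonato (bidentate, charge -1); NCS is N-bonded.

Ligands: 1 oxalato (C2O4, -2), 1 acetylacetonato (acac, -1), 2 isothiocyanato (NCS, -1). Ligand charge sum = -5.
With Ta in oxidation state +5, the complex ion is [Ta...].

[Ta(acac)(C2O4)(NCS)2]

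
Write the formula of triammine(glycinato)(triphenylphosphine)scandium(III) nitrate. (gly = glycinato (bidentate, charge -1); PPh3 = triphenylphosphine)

Ligands: 3 ammine (NH3, neutral), 1 glycinato (gly, -1), 1 triphenylphosphine (PPh3, neutral). Ligand charge sum = -1.
With Sc in oxidation state +3, the complex ion is [Sc...]^2+.
Charge balance with nitrate (-1) requires 1 complex ion per 2 nitrate.

[Sc(gly)(NH3)3(PPh3)](NO3)2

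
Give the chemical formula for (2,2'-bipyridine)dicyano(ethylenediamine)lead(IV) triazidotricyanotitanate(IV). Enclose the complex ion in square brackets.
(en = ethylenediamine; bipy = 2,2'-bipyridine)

[Pb(bipy)(CN)2(en)][Ti(CN)3(N3)3]

Cation [Pb…]: ligand charges -2, Pb(IV) ⇒ ion charge 2+.
Anion [Ti…]: ligand charges -6, Ti(IV) ⇒ ion charge 2−.
One 2+ cation balances one 2− anion.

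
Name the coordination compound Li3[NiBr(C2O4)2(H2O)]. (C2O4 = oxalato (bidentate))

The 3 lithium counter-ions carry a total charge of +3, so each complex ion is 3−.
Ligand charges: 1×aqua (neutral), 2×oxalato (-2 each), 1×bromo (-1 each); total -5. So Ni + (-5) = 3−, giving Ni = +2.
The complex ion is anionic, so nickel takes the -ate form nickelate(II).

lithium aquabromodioxalatonickelate(II)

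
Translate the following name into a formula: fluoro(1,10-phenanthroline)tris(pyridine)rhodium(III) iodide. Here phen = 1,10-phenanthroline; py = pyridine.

Ligands: 1 1,10-phenanthroline (phen, neutral), 1 fluoro (F, -1), 3 pyridine (py, neutral). Ligand charge sum = -1.
Charge balance with iodide (-1) requires 1 complex ion per 2 iodide.

[RhF(phen)(py)3]I2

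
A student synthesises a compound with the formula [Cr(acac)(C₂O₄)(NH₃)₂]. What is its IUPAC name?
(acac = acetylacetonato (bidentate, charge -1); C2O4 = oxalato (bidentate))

(acetylacetonato)diammineoxalatochromium(III)

There is no counter-ion, so the complex is neutral overall.
Ligand charges: 1×acetylacetonato (-1 each), 1×oxalato (-2 each), 2×ammine (neutral); total -3. So Cr + (-3) = 0, giving Cr = +3.
Ligands are named alphabetically: acetylacetonato before ammine before oxalato.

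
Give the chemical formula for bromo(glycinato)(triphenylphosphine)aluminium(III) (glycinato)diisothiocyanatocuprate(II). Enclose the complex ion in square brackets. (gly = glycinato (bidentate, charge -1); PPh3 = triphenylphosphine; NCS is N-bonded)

[AlBr(gly)(PPh3)][Cu(gly)(NCS)2]

Cation [Al…]: ligand charges -2, Al(III) ⇒ ion charge 1+.
Anion [Cu…]: ligand charges -3, Cu(II) ⇒ ion charge 1−.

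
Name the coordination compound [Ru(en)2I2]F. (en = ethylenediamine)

bis(ethylenediamine)diiodoruthenium(III) fluoride

The 1 fluoride counter-ion carries a total charge of -1, so each complex ion is 1+.
Ligand charges: 2×ethylenediamine (neutral), 2×iodo (-1 each); total -2. So Ru + (-2) = 1+, giving Ru = +3.
Ligands are named alphabetically: ethylenediamine before iodo.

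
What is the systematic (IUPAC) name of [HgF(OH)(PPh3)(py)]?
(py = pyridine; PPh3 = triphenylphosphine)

fluorohydroxo(pyridine)(triphenylphosphine)mercury(II)

There is no counter-ion, so the complex is neutral overall.
Ligand charges: 1×pyridine (neutral), 1×hydroxo (-1 each), 1×fluoro (-1 each), 1×triphenylphosphine (neutral); total -2. So Hg + (-2) = 0, giving Hg = +2.
Ligands are named alphabetically: fluoro before hydroxo before pyridine before triphenylphosphine.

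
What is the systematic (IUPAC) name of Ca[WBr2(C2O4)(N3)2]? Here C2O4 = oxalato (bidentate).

calcium diazidodibromooxalatotungstate(IV)

The 1 calcium counter-ion carries a total charge of +2, so each complex ion is 2−.
Ligand charges: 1×oxalato (-2 each), 2×bromo (-1 each), 2×azido (-1 each); total -6. So W + (-6) = 2−, giving W = +4.
Ligands are named alphabetically: azido before bromo before oxalato.
The complex ion is anionic, so tungsten takes the -ate form tungstate(IV).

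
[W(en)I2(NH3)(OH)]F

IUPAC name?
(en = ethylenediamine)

The 1 fluoride counter-ion carries a total charge of -1, so each complex ion is 1+.
Ligand charges: 1×ethylenediamine (neutral), 2×iodo (-1 each), 1×ammine (neutral), 1×hydroxo (-1 each); total -3. So W + (-3) = 1+, giving W = +4.
Ligands are named alphabetically: ammine before ethylenediamine before hydroxo before iodo.

ammine(ethylenediamine)hydroxodiiodotungsten(IV) fluoride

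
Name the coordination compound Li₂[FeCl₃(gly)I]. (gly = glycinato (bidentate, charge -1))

The 2 lithium counter-ions carry a total charge of +2, so each complex ion is 2−.
Ligand charges: 1×glycinato (-1 each), 1×iodo (-1 each), 3×chloro (-1 each); total -5. So Fe + (-5) = 2−, giving Fe = +3.
The complex ion is anionic, so iron takes the -ate form ferrate(III).

lithium trichloro(glycinato)iodoferrate(III)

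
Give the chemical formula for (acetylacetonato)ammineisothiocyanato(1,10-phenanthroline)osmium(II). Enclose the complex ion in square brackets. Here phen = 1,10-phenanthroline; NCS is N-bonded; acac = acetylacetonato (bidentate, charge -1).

[Os(acac)(NCS)(NH3)(phen)]

Ligands: 1 1,10-phenanthroline (phen, neutral), 1 isothiocyanato (NCS, -1), 1 acetylacetonato (acac, -1), 1 ammine (NH3, neutral). Ligand charge sum = -2.
With Os in oxidation state +2, the complex ion is [Os...].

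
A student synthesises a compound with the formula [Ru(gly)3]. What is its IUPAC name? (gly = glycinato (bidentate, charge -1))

There is no counter-ion, so the complex is neutral overall.
Ligand charges: 3×glycinato (-1 each); total -3. So Ru + (-3) = 0, giving Ru = +3.

tris(glycinato)ruthenium(III)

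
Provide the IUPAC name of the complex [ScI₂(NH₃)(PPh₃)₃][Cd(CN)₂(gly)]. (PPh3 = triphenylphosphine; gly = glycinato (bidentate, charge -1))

amminediiodotris(triphenylphosphine)scandium(III) dicyano(glycinato)cadmate(II)

Both ions are complex: the cation is named first with the plain metal name, the anion second with the -ate form; each ion's ligands are alphabetised independently.
Scandium is always +3 in its complexes; the cation's ligand charges sum to -2, so the complex cation is 1+.
A 1:1 salt means the anion carries the equal and opposite charge, 1−.
Anion: ligand charges sum to -3; for the ion to be 1−, Cd = +2.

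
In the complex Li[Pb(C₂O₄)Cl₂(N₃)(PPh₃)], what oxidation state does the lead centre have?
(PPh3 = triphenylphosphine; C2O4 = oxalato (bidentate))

+4

1 lithium outside the brackets (+1 each) → the complex ion is 1−.
Ligand charges: 1×PPh3 neutral; 1×C2O4 = -2; 1×N3 = -1; 2×Cl = -2; sum -5.
Pb + (-5) = 1− ⇒ Pb is +4.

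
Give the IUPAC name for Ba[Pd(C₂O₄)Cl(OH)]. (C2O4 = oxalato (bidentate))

The 1 barium counter-ion carries a total charge of +2, so each complex ion is 2−.
Ligand charges: 1×oxalato (-2 each), 1×chloro (-1 each), 1×hydroxo (-1 each); total -4. So Pd + (-4) = 2−, giving Pd = +2.
The complex ion is anionic, so palladium takes the -ate form palladate(II).

barium chlorohydroxooxalatopalladate(II)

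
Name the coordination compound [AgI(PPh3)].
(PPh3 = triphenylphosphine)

There is no counter-ion, so the complex is neutral overall.
Ligand charges: 1×triphenylphosphine (neutral), 1×iodo (-1 each); total -1. So Ag + (-1) = 0, giving Ag = +1.
Ligands are named alphabetically: iodo before triphenylphosphine.

iodo(triphenylphosphine)silver(I)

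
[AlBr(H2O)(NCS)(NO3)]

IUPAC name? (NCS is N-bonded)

aquabromoisothiocyanatonitratoaluminium(III)

There is no counter-ion, so the complex is neutral overall.
Ligand charges: 1×isothiocyanato (-1 each), 1×bromo (-1 each), 1×nitrato (-1 each), 1×aqua (neutral); total -3. So Al + (-3) = 0, giving Al = +3.
Ligands are named alphabetically: aqua before bromo before isothiocyanato before nitrato.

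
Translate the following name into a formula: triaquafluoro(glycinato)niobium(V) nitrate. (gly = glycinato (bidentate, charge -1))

[NbF(gly)(H2O)3](NO3)3

Ligands: 1 glycinato (gly, -1), 1 fluoro (F, -1), 3 aqua (H2O, neutral). Ligand charge sum = -2.
Charge balance with nitrate (-1) requires 1 complex ion per 3 nitrate.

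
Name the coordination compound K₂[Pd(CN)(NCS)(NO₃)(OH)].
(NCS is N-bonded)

potassium cyanohydroxoisothiocyanatonitratopalladate(II)

The 2 potassium counter-ions carry a total charge of +2, so each complex ion is 2−.
Ligand charges: 1×hydroxo (-1 each), 1×cyano (-1 each), 1×nitrato (-1 each), 1×isothiocyanato (-1 each); total -4. So Pd + (-4) = 2−, giving Pd = +2.
Ligands are named alphabetically: cyano before hydroxo before isothiocyanato before nitrato.
The complex ion is anionic, so palladium takes the -ate form palladate(II).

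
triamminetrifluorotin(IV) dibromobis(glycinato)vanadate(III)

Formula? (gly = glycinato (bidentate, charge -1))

[SnF3(NH3)3][VBr2(gly)2]

Cation [Sn…]: ligand charges -3, Sn(IV) ⇒ ion charge 1+.
Anion [V…]: ligand charges -4, V(III) ⇒ ion charge 1−.
One 1+ cation balances one 1− anion.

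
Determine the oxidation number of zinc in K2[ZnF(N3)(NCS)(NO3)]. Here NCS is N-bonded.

+2

2 potassium outside the brackets (+1 each) → the complex ion is 2−.
Ligand charges: 1×N3 = -1; 1×NO3 = -1; 1×F = -1; 1×NCS = -1; sum -4.
Zn + (-4) = 2− ⇒ Zn is +2.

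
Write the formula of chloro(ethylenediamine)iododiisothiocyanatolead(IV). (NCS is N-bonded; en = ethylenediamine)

[PbCl(en)I(NCS)2]

Ligands: 1 chloro (Cl, -1), 2 isothiocyanato (NCS, -1), 1 iodo (I, -1), 1 ethylenediamine (en, neutral). Ligand charge sum = -4.
With Pb in oxidation state +4, the complex ion is [Pb...].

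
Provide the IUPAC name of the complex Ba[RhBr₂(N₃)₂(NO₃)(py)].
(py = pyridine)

The 1 barium counter-ion carries a total charge of +2, so each complex ion is 2−.
Ligand charges: 2×azido (-1 each), 2×bromo (-1 each), 1×pyridine (neutral), 1×nitrato (-1 each); total -5. So Rh + (-5) = 2−, giving Rh = +3.
Ligands are named alphabetically: azido before bromo before nitrato before pyridine.
The complex ion is anionic, so rhodium takes the -ate form rhodate(III).

barium diazidodibromonitrato(pyridine)rhodate(III)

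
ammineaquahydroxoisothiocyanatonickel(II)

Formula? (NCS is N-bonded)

Ligands: 1 hydroxo (OH, -1), 1 isothiocyanato (NCS, -1), 1 aqua (H2O, neutral), 1 ammine (NH3, neutral). Ligand charge sum = -2.
With Ni in oxidation state +2, the complex ion is [Ni...].

[Ni(H2O)(NCS)(NH3)(OH)]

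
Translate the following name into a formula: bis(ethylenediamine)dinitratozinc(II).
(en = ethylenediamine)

Ligands: 2 nitrato (NO3, -1), 2 ethylenediamine (en, neutral). Ligand charge sum = -2.
With Zn in oxidation state +2, the complex ion is [Zn...].

[Zn(en)2(NO3)2]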